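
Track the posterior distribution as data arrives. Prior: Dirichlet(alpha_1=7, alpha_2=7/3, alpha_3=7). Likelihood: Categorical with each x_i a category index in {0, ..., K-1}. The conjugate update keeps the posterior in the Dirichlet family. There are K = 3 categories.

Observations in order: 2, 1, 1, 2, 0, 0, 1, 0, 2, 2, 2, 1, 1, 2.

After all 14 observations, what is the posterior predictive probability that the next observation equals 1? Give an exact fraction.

22/91

obs 1: x=2 → posterior Dirichlet(7, 7/3, 8)
obs 2: x=1 → posterior Dirichlet(7, 10/3, 8)
obs 3: x=1 → posterior Dirichlet(7, 13/3, 8)
obs 4: x=2 → posterior Dirichlet(7, 13/3, 9)
obs 5: x=0 → posterior Dirichlet(8, 13/3, 9)
obs 6: x=0 → posterior Dirichlet(9, 13/3, 9)
obs 7: x=1 → posterior Dirichlet(9, 16/3, 9)
obs 8: x=0 → posterior Dirichlet(10, 16/3, 9)
obs 9: x=2 → posterior Dirichlet(10, 16/3, 10)
obs 10: x=2 → posterior Dirichlet(10, 16/3, 11)
obs 11: x=2 → posterior Dirichlet(10, 16/3, 12)
obs 12: x=1 → posterior Dirichlet(10, 19/3, 12)
obs 13: x=1 → posterior Dirichlet(10, 22/3, 12)
obs 14: x=2 → posterior Dirichlet(10, 22/3, 13)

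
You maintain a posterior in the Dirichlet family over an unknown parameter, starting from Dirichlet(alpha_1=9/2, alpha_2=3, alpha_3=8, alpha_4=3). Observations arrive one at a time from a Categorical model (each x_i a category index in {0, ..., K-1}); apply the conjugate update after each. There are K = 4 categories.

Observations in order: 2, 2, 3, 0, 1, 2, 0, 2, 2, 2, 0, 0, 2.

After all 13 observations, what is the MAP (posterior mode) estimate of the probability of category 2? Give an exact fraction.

28/55

obs 1: x=2 → posterior Dirichlet(9/2, 3, 9, 3)
obs 2: x=2 → posterior Dirichlet(9/2, 3, 10, 3)
obs 3: x=3 → posterior Dirichlet(9/2, 3, 10, 4)
obs 4: x=0 → posterior Dirichlet(11/2, 3, 10, 4)
obs 5: x=1 → posterior Dirichlet(11/2, 4, 10, 4)
obs 6: x=2 → posterior Dirichlet(11/2, 4, 11, 4)
obs 7: x=0 → posterior Dirichlet(13/2, 4, 11, 4)
obs 8: x=2 → posterior Dirichlet(13/2, 4, 12, 4)
obs 9: x=2 → posterior Dirichlet(13/2, 4, 13, 4)
obs 10: x=2 → posterior Dirichlet(13/2, 4, 14, 4)
obs 11: x=0 → posterior Dirichlet(15/2, 4, 14, 4)
obs 12: x=0 → posterior Dirichlet(17/2, 4, 14, 4)
obs 13: x=2 → posterior Dirichlet(17/2, 4, 15, 4)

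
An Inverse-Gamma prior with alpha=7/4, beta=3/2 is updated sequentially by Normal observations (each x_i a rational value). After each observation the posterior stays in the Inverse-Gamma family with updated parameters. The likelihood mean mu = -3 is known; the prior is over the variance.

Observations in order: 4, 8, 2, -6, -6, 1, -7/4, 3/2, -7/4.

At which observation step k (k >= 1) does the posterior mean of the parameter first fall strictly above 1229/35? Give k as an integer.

obs 1: x=4 → posterior Inverse-Gamma(9/4, 26)
obs 2: x=8 → posterior Inverse-Gamma(11/4, 173/2)
obs 3: x=2 → posterior Inverse-Gamma(13/4, 99)
obs 4: x=-6 → posterior Inverse-Gamma(15/4, 207/2)
obs 5: x=-6 → posterior Inverse-Gamma(17/4, 108)
obs 6: x=1 → posterior Inverse-Gamma(19/4, 116)
obs 7: x=-7/4 → posterior Inverse-Gamma(21/4, 3737/32)
obs 8: x=3/2 → posterior Inverse-Gamma(23/4, 4061/32)
obs 9: x=-7/4 → posterior Inverse-Gamma(25/4, 2043/16)

k = 2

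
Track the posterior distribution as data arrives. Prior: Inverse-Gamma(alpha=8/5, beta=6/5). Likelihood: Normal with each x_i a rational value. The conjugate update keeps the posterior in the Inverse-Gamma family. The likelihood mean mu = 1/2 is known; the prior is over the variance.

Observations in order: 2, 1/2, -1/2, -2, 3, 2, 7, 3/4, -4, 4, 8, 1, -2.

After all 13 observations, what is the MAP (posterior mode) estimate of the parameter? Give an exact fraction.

12637/1456

obs 1: x=2 → posterior Inverse-Gamma(21/10, 93/40)
obs 2: x=1/2 → posterior Inverse-Gamma(13/5, 93/40)
obs 3: x=-1/2 → posterior Inverse-Gamma(31/10, 113/40)
obs 4: x=-2 → posterior Inverse-Gamma(18/5, 119/20)
obs 5: x=3 → posterior Inverse-Gamma(41/10, 363/40)
obs 6: x=2 → posterior Inverse-Gamma(23/5, 51/5)
obs 7: x=7 → posterior Inverse-Gamma(51/10, 1253/40)
obs 8: x=3/4 → posterior Inverse-Gamma(28/5, 5017/160)
obs 9: x=-4 → posterior Inverse-Gamma(61/10, 6637/160)
obs 10: x=4 → posterior Inverse-Gamma(33/5, 7617/160)
obs 11: x=8 → posterior Inverse-Gamma(71/10, 12117/160)
obs 12: x=1 → posterior Inverse-Gamma(38/5, 12137/160)
obs 13: x=-2 → posterior Inverse-Gamma(81/10, 12637/160)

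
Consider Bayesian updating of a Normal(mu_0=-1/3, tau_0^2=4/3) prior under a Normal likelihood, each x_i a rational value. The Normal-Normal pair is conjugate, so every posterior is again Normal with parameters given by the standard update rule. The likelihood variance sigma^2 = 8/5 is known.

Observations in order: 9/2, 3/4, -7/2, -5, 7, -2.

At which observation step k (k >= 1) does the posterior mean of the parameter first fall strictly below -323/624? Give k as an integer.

k = 4

obs 1: x=9/2 → posterior Normal(41/22, 8/11)
obs 2: x=3/4 → posterior Normal(97/64, 1/2)
obs 3: x=-7/2 → posterior Normal(9/28, 8/21)
obs 4: x=-5 → posterior Normal(-73/104, 4/13)
obs 5: x=7 → posterior Normal(67/124, 8/31)
obs 6: x=-2 → posterior Normal(3/16, 2/9)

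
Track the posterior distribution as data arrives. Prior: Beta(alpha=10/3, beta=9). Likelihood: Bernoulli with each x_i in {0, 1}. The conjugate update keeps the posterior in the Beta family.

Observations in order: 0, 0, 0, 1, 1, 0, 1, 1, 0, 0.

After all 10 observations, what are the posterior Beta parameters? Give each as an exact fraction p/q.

obs 1: x=0 → posterior Beta(10/3, 10)
obs 2: x=0 → posterior Beta(10/3, 11)
obs 3: x=0 → posterior Beta(10/3, 12)
obs 4: x=1 → posterior Beta(13/3, 12)
obs 5: x=1 → posterior Beta(16/3, 12)
obs 6: x=0 → posterior Beta(16/3, 13)
obs 7: x=1 → posterior Beta(19/3, 13)
obs 8: x=1 → posterior Beta(22/3, 13)
obs 9: x=0 → posterior Beta(22/3, 14)
obs 10: x=0 → posterior Beta(22/3, 15)

alpha=22/3, beta=15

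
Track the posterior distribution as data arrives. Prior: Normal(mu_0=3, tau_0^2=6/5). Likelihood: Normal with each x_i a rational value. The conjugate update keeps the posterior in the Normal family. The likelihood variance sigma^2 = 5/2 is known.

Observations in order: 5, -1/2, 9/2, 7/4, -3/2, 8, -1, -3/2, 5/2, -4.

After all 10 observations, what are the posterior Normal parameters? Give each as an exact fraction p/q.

mu_0=234/145, tau_0^2=6/29

obs 1: x=5 → posterior Normal(135/37, 30/37)
obs 2: x=-1/2 → posterior Normal(129/49, 30/49)
obs 3: x=9/2 → posterior Normal(3, 30/61)
obs 4: x=7/4 → posterior Normal(204/73, 30/73)
obs 5: x=-3/2 → posterior Normal(186/85, 6/17)
obs 6: x=8 → posterior Normal(282/97, 30/97)
obs 7: x=-1 → posterior Normal(270/109, 30/109)
obs 8: x=-3/2 → posterior Normal(252/121, 30/121)
obs 9: x=5/2 → posterior Normal(282/133, 30/133)
obs 10: x=-4 → posterior Normal(234/145, 6/29)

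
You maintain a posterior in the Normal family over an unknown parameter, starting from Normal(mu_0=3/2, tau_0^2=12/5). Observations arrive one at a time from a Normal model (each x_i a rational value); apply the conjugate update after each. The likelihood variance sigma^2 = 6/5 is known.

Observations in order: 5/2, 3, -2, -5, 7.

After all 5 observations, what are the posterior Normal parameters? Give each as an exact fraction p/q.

mu_0=25/22, tau_0^2=12/55

obs 1: x=5/2 → posterior Normal(13/6, 4/5)
obs 2: x=3 → posterior Normal(5/2, 12/25)
obs 3: x=-2 → posterior Normal(17/14, 12/35)
obs 4: x=-5 → posterior Normal(-1/6, 4/15)
obs 5: x=7 → posterior Normal(25/22, 12/55)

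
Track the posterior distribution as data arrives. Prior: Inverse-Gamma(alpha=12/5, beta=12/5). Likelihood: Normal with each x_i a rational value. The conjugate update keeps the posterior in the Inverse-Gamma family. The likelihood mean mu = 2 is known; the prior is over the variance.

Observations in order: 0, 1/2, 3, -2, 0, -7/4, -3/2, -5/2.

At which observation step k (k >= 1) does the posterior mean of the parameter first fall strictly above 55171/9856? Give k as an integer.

k = 7

obs 1: x=0 → posterior Inverse-Gamma(29/10, 22/5)
obs 2: x=1/2 → posterior Inverse-Gamma(17/5, 221/40)
obs 3: x=3 → posterior Inverse-Gamma(39/10, 241/40)
obs 4: x=-2 → posterior Inverse-Gamma(22/5, 561/40)
obs 5: x=0 → posterior Inverse-Gamma(49/10, 641/40)
obs 6: x=-7/4 → posterior Inverse-Gamma(27/5, 3689/160)
obs 7: x=-3/2 → posterior Inverse-Gamma(59/10, 4669/160)
obs 8: x=-5/2 → posterior Inverse-Gamma(32/5, 6289/160)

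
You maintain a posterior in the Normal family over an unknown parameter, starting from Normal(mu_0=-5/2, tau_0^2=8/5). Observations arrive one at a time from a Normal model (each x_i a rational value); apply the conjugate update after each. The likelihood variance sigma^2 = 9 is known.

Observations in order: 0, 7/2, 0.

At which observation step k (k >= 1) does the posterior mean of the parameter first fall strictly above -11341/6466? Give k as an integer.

obs 1: x=0 → posterior Normal(-225/106, 72/53)
obs 2: x=7/2 → posterior Normal(-169/122, 72/61)
obs 3: x=0 → posterior Normal(-169/138, 24/23)

k = 2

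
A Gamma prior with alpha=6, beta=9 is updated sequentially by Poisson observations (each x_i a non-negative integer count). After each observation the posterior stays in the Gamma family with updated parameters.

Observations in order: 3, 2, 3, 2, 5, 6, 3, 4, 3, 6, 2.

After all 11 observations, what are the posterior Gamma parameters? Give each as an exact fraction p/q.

obs 1: x=3 → posterior Gamma(9, 10)
obs 2: x=2 → posterior Gamma(11, 11)
obs 3: x=3 → posterior Gamma(14, 12)
obs 4: x=2 → posterior Gamma(16, 13)
obs 5: x=5 → posterior Gamma(21, 14)
obs 6: x=6 → posterior Gamma(27, 15)
obs 7: x=3 → posterior Gamma(30, 16)
obs 8: x=4 → posterior Gamma(34, 17)
obs 9: x=3 → posterior Gamma(37, 18)
obs 10: x=6 → posterior Gamma(43, 19)
obs 11: x=2 → posterior Gamma(45, 20)

alpha=45, beta=20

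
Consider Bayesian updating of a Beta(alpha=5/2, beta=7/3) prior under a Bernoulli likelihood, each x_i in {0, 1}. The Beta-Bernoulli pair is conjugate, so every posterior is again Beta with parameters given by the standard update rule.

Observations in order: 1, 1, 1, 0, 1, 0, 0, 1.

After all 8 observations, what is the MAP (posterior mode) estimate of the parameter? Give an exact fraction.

3/5

obs 1: x=1 → posterior Beta(7/2, 7/3)
obs 2: x=1 → posterior Beta(9/2, 7/3)
obs 3: x=1 → posterior Beta(11/2, 7/3)
obs 4: x=0 → posterior Beta(11/2, 10/3)
obs 5: x=1 → posterior Beta(13/2, 10/3)
obs 6: x=0 → posterior Beta(13/2, 13/3)
obs 7: x=0 → posterior Beta(13/2, 16/3)
obs 8: x=1 → posterior Beta(15/2, 16/3)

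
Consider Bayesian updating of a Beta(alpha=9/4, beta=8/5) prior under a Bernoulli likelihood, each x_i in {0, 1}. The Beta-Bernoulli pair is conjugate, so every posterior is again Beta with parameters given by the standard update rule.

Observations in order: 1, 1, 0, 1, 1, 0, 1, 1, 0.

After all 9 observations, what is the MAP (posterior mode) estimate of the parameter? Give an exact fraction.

obs 1: x=1 → posterior Beta(13/4, 8/5)
obs 2: x=1 → posterior Beta(17/4, 8/5)
obs 3: x=0 → posterior Beta(17/4, 13/5)
obs 4: x=1 → posterior Beta(21/4, 13/5)
obs 5: x=1 → posterior Beta(25/4, 13/5)
obs 6: x=0 → posterior Beta(25/4, 18/5)
obs 7: x=1 → posterior Beta(29/4, 18/5)
obs 8: x=1 → posterior Beta(33/4, 18/5)
obs 9: x=0 → posterior Beta(33/4, 23/5)

145/217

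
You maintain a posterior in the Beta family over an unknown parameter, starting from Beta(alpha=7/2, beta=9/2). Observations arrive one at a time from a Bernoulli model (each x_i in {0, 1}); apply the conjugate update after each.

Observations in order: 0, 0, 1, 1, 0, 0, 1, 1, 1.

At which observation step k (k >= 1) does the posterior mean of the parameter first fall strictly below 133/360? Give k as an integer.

k = 2

obs 1: x=0 → posterior Beta(7/2, 11/2)
obs 2: x=0 → posterior Beta(7/2, 13/2)
obs 3: x=1 → posterior Beta(9/2, 13/2)
obs 4: x=1 → posterior Beta(11/2, 13/2)
obs 5: x=0 → posterior Beta(11/2, 15/2)
obs 6: x=0 → posterior Beta(11/2, 17/2)
obs 7: x=1 → posterior Beta(13/2, 17/2)
obs 8: x=1 → posterior Beta(15/2, 17/2)
obs 9: x=1 → posterior Beta(17/2, 17/2)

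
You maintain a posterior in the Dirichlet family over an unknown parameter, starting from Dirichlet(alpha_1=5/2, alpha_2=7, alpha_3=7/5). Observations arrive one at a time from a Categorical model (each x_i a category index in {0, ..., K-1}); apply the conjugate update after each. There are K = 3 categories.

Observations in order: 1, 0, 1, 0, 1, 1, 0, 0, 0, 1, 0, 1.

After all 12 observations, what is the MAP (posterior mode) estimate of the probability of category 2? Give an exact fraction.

4/199

obs 1: x=1 → posterior Dirichlet(5/2, 8, 7/5)
obs 2: x=0 → posterior Dirichlet(7/2, 8, 7/5)
obs 3: x=1 → posterior Dirichlet(7/2, 9, 7/5)
obs 4: x=0 → posterior Dirichlet(9/2, 9, 7/5)
obs 5: x=1 → posterior Dirichlet(9/2, 10, 7/5)
obs 6: x=1 → posterior Dirichlet(9/2, 11, 7/5)
obs 7: x=0 → posterior Dirichlet(11/2, 11, 7/5)
obs 8: x=0 → posterior Dirichlet(13/2, 11, 7/5)
obs 9: x=0 → posterior Dirichlet(15/2, 11, 7/5)
obs 10: x=1 → posterior Dirichlet(15/2, 12, 7/5)
obs 11: x=0 → posterior Dirichlet(17/2, 12, 7/5)
obs 12: x=1 → posterior Dirichlet(17/2, 13, 7/5)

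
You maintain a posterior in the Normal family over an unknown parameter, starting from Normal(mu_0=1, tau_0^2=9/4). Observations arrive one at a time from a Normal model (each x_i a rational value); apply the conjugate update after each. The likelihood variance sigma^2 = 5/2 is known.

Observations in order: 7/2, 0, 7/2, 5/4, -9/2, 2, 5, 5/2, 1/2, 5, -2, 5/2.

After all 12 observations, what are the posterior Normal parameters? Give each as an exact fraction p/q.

mu_0=733/472, tau_0^2=45/236

obs 1: x=7/2 → posterior Normal(83/38, 45/38)
obs 2: x=0 → posterior Normal(83/56, 45/56)
obs 3: x=7/2 → posterior Normal(73/37, 45/74)
obs 4: x=5/4 → posterior Normal(337/184, 45/92)
obs 5: x=-9/2 → posterior Normal(35/44, 9/22)
obs 6: x=2 → posterior Normal(247/256, 45/128)
obs 7: x=5 → posterior Normal(427/292, 45/146)
obs 8: x=5/2 → posterior Normal(517/328, 45/164)
obs 9: x=1/2 → posterior Normal(535/364, 45/182)
obs 10: x=5 → posterior Normal(143/80, 9/40)
obs 11: x=-2 → posterior Normal(643/436, 45/218)
obs 12: x=5/2 → posterior Normal(733/472, 45/236)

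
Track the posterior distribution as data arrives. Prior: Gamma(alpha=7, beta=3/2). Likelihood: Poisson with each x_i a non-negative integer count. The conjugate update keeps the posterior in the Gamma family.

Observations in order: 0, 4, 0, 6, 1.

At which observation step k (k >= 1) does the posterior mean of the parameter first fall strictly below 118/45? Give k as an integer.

obs 1: x=0 → posterior Gamma(7, 5/2)
obs 2: x=4 → posterior Gamma(11, 7/2)
obs 3: x=0 → posterior Gamma(11, 9/2)
obs 4: x=6 → posterior Gamma(17, 11/2)
obs 5: x=1 → posterior Gamma(18, 13/2)

k = 3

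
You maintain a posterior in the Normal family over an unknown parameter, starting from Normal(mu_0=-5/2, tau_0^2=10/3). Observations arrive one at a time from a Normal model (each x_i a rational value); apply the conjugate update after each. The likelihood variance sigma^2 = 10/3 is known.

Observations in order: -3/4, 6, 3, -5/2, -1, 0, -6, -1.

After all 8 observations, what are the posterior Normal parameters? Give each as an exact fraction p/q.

mu_0=-19/36, tau_0^2=10/27

obs 1: x=-3/4 → posterior Normal(-13/8, 5/3)
obs 2: x=6 → posterior Normal(11/12, 10/9)
obs 3: x=3 → posterior Normal(23/16, 5/6)
obs 4: x=-5/2 → posterior Normal(13/20, 2/3)
obs 5: x=-1 → posterior Normal(3/8, 5/9)
obs 6: x=0 → posterior Normal(9/28, 10/21)
obs 7: x=-6 → posterior Normal(-15/32, 5/12)
obs 8: x=-1 → posterior Normal(-19/36, 10/27)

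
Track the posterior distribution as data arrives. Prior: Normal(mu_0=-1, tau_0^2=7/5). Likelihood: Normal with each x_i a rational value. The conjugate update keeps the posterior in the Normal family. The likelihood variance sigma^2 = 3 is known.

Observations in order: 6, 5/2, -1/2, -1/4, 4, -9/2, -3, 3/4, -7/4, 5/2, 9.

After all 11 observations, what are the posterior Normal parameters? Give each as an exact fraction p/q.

obs 1: x=6 → posterior Normal(27/22, 21/22)
obs 2: x=5/2 → posterior Normal(89/58, 21/29)
obs 3: x=-1/2 → posterior Normal(41/36, 7/12)
obs 4: x=-1/4 → posterior Normal(157/172, 21/43)
obs 5: x=4 → posterior Normal(269/200, 21/50)
obs 6: x=-9/2 → posterior Normal(143/228, 7/19)
obs 7: x=-3 → posterior Normal(59/256, 21/64)
obs 8: x=3/4 → posterior Normal(20/71, 21/71)
obs 9: x=-7/4 → posterior Normal(31/312, 7/26)
obs 10: x=5/2 → posterior Normal(101/340, 21/85)
obs 11: x=9 → posterior Normal(353/368, 21/92)

mu_0=353/368, tau_0^2=21/92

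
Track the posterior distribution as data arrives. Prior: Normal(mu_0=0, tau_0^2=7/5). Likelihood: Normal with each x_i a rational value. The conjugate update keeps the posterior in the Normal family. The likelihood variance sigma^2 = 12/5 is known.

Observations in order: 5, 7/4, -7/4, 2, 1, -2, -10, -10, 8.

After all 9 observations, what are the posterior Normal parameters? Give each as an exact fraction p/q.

obs 1: x=5 → posterior Normal(35/19, 84/95)
obs 2: x=7/4 → posterior Normal(189/104, 42/65)
obs 3: x=-7/4 → posterior Normal(35/33, 28/55)
obs 4: x=2 → posterior Normal(49/40, 21/50)
obs 5: x=1 → posterior Normal(56/47, 84/235)
obs 6: x=-2 → posterior Normal(7/9, 14/45)
obs 7: x=-10 → posterior Normal(-28/61, 84/305)
obs 8: x=-10 → posterior Normal(-49/34, 21/85)
obs 9: x=8 → posterior Normal(-14/25, 28/125)

mu_0=-14/25, tau_0^2=28/125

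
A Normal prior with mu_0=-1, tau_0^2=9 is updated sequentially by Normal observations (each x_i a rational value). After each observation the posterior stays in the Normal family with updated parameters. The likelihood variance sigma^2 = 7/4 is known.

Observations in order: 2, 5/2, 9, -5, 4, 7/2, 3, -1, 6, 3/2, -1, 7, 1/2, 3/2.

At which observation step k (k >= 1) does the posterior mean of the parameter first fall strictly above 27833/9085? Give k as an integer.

obs 1: x=2 → posterior Normal(65/43, 63/43)
obs 2: x=5/2 → posterior Normal(155/79, 63/79)
obs 3: x=9 → posterior Normal(479/115, 63/115)
obs 4: x=-5 → posterior Normal(299/151, 63/151)
obs 5: x=4 → posterior Normal(443/187, 63/187)
obs 6: x=7/2 → posterior Normal(569/223, 63/223)
obs 7: x=3 → posterior Normal(677/259, 9/37)
obs 8: x=-1 → posterior Normal(641/295, 63/295)
obs 9: x=6 → posterior Normal(857/331, 63/331)
obs 10: x=3/2 → posterior Normal(911/367, 63/367)
obs 11: x=-1 → posterior Normal(875/403, 63/403)
obs 12: x=7 → posterior Normal(1127/439, 63/439)
obs 13: x=1/2 → posterior Normal(229/95, 63/475)
obs 14: x=3/2 → posterior Normal(1199/511, 9/73)

k = 3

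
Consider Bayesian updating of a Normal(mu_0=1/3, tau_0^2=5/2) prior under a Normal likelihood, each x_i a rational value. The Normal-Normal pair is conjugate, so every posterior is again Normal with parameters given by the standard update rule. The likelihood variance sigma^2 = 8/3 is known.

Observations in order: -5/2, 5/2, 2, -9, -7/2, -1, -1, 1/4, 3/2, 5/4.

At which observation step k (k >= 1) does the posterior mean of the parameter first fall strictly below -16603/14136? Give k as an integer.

k = 4

obs 1: x=-5/2 → posterior Normal(-193/186, 40/31)
obs 2: x=5/2 → posterior Normal(8/69, 20/23)
obs 3: x=2 → posterior Normal(106/183, 40/61)
obs 4: x=-9 → posterior Normal(-299/228, 10/19)
obs 5: x=-7/2 → posterior Normal(-913/546, 40/91)
obs 6: x=-1 → posterior Normal(-1003/636, 20/53)
obs 7: x=-1 → posterior Normal(-1093/726, 40/121)
obs 8: x=1/4 → posterior Normal(-2141/1632, 5/17)
obs 9: x=3/2 → posterior Normal(-1871/1812, 40/151)
obs 10: x=5/4 → posterior Normal(-823/996, 20/83)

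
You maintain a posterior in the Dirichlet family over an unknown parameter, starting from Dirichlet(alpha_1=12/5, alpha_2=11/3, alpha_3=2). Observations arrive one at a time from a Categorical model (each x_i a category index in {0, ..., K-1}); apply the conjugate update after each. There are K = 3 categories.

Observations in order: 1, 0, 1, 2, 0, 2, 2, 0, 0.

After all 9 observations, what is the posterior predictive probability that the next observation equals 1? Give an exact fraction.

85/256

obs 1: x=1 → posterior Dirichlet(12/5, 14/3, 2)
obs 2: x=0 → posterior Dirichlet(17/5, 14/3, 2)
obs 3: x=1 → posterior Dirichlet(17/5, 17/3, 2)
obs 4: x=2 → posterior Dirichlet(17/5, 17/3, 3)
obs 5: x=0 → posterior Dirichlet(22/5, 17/3, 3)
obs 6: x=2 → posterior Dirichlet(22/5, 17/3, 4)
obs 7: x=2 → posterior Dirichlet(22/5, 17/3, 5)
obs 8: x=0 → posterior Dirichlet(27/5, 17/3, 5)
obs 9: x=0 → posterior Dirichlet(32/5, 17/3, 5)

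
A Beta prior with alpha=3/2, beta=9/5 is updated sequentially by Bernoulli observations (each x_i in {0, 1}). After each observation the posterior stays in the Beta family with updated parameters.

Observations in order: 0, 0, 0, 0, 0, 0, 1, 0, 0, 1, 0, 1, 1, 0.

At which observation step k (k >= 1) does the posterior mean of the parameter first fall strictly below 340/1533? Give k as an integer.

obs 1: x=0 → posterior Beta(3/2, 14/5)
obs 2: x=0 → posterior Beta(3/2, 19/5)
obs 3: x=0 → posterior Beta(3/2, 24/5)
obs 4: x=0 → posterior Beta(3/2, 29/5)
obs 5: x=0 → posterior Beta(3/2, 34/5)
obs 6: x=0 → posterior Beta(3/2, 39/5)
obs 7: x=1 → posterior Beta(5/2, 39/5)
obs 8: x=0 → posterior Beta(5/2, 44/5)
obs 9: x=0 → posterior Beta(5/2, 49/5)
obs 10: x=1 → posterior Beta(7/2, 49/5)
obs 11: x=0 → posterior Beta(7/2, 54/5)
obs 12: x=1 → posterior Beta(9/2, 54/5)
obs 13: x=1 → posterior Beta(11/2, 54/5)
obs 14: x=0 → posterior Beta(11/2, 59/5)

k = 4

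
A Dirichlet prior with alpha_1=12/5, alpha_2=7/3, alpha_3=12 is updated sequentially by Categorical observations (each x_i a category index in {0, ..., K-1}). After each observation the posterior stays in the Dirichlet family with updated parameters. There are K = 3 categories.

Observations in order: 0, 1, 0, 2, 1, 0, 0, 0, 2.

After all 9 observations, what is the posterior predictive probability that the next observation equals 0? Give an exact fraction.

111/386

obs 1: x=0 → posterior Dirichlet(17/5, 7/3, 12)
obs 2: x=1 → posterior Dirichlet(17/5, 10/3, 12)
obs 3: x=0 → posterior Dirichlet(22/5, 10/3, 12)
obs 4: x=2 → posterior Dirichlet(22/5, 10/3, 13)
obs 5: x=1 → posterior Dirichlet(22/5, 13/3, 13)
obs 6: x=0 → posterior Dirichlet(27/5, 13/3, 13)
obs 7: x=0 → posterior Dirichlet(32/5, 13/3, 13)
obs 8: x=0 → posterior Dirichlet(37/5, 13/3, 13)
obs 9: x=2 → posterior Dirichlet(37/5, 13/3, 14)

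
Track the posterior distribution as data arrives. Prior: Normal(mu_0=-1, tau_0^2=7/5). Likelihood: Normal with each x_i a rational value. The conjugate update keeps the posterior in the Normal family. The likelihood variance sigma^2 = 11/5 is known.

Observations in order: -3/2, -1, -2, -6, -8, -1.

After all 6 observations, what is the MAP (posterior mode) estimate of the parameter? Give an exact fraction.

obs 1: x=-3/2 → posterior Normal(-43/36, 77/90)
obs 2: x=-1 → posterior Normal(-57/50, 77/125)
obs 3: x=-2 → posterior Normal(-85/64, 77/160)
obs 4: x=-6 → posterior Normal(-13/6, 77/195)
obs 5: x=-8 → posterior Normal(-281/92, 77/230)
obs 6: x=-1 → posterior Normal(-295/106, 77/265)

-295/106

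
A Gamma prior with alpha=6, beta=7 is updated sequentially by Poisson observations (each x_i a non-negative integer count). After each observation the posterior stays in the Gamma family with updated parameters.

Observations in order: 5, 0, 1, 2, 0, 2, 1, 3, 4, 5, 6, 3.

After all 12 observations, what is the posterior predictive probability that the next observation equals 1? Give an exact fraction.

74368742344158402044370289529129338200416023056379/274877906944000000000000000000000000000000000000000

obs 1: x=5 → posterior Gamma(11, 8)
obs 2: x=0 → posterior Gamma(11, 9)
obs 3: x=1 → posterior Gamma(12, 10)
obs 4: x=2 → posterior Gamma(14, 11)
obs 5: x=0 → posterior Gamma(14, 12)
obs 6: x=2 → posterior Gamma(16, 13)
obs 7: x=1 → posterior Gamma(17, 14)
obs 8: x=3 → posterior Gamma(20, 15)
obs 9: x=4 → posterior Gamma(24, 16)
obs 10: x=5 → posterior Gamma(29, 17)
obs 11: x=6 → posterior Gamma(35, 18)
obs 12: x=3 → posterior Gamma(38, 19)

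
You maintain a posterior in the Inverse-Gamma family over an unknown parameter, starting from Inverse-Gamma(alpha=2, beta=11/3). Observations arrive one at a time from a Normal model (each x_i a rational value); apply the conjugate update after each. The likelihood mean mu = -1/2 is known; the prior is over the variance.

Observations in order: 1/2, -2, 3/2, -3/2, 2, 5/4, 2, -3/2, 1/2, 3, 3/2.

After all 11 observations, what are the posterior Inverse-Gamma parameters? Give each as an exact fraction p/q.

alpha=15/2, beta=2371/96

obs 1: x=1/2 → posterior Inverse-Gamma(5/2, 25/6)
obs 2: x=-2 → posterior Inverse-Gamma(3, 127/24)
obs 3: x=3/2 → posterior Inverse-Gamma(7/2, 175/24)
obs 4: x=-3/2 → posterior Inverse-Gamma(4, 187/24)
obs 5: x=2 → posterior Inverse-Gamma(9/2, 131/12)
obs 6: x=5/4 → posterior Inverse-Gamma(5, 1195/96)
obs 7: x=2 → posterior Inverse-Gamma(11/2, 1495/96)
obs 8: x=-3/2 → posterior Inverse-Gamma(6, 1543/96)
obs 9: x=1/2 → posterior Inverse-Gamma(13/2, 1591/96)
obs 10: x=3 → posterior Inverse-Gamma(7, 2179/96)
obs 11: x=3/2 → posterior Inverse-Gamma(15/2, 2371/96)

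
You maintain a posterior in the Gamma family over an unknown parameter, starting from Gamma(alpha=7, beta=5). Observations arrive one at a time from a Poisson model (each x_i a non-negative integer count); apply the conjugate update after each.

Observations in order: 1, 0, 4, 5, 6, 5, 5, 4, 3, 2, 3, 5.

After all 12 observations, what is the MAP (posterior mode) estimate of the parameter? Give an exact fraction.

obs 1: x=1 → posterior Gamma(8, 6)
obs 2: x=0 → posterior Gamma(8, 7)
obs 3: x=4 → posterior Gamma(12, 8)
obs 4: x=5 → posterior Gamma(17, 9)
obs 5: x=6 → posterior Gamma(23, 10)
obs 6: x=5 → posterior Gamma(28, 11)
obs 7: x=5 → posterior Gamma(33, 12)
obs 8: x=4 → posterior Gamma(37, 13)
obs 9: x=3 → posterior Gamma(40, 14)
obs 10: x=2 → posterior Gamma(42, 15)
obs 11: x=3 → posterior Gamma(45, 16)
obs 12: x=5 → posterior Gamma(50, 17)

49/17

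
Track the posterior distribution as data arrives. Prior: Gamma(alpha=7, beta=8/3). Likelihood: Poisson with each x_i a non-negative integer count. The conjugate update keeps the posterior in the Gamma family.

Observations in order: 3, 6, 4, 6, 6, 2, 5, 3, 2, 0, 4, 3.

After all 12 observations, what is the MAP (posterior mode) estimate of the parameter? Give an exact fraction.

obs 1: x=3 → posterior Gamma(10, 11/3)
obs 2: x=6 → posterior Gamma(16, 14/3)
obs 3: x=4 → posterior Gamma(20, 17/3)
obs 4: x=6 → posterior Gamma(26, 20/3)
obs 5: x=6 → posterior Gamma(32, 23/3)
obs 6: x=2 → posterior Gamma(34, 26/3)
obs 7: x=5 → posterior Gamma(39, 29/3)
obs 8: x=3 → posterior Gamma(42, 32/3)
obs 9: x=2 → posterior Gamma(44, 35/3)
obs 10: x=0 → posterior Gamma(44, 38/3)
obs 11: x=4 → posterior Gamma(48, 41/3)
obs 12: x=3 → posterior Gamma(51, 44/3)

75/22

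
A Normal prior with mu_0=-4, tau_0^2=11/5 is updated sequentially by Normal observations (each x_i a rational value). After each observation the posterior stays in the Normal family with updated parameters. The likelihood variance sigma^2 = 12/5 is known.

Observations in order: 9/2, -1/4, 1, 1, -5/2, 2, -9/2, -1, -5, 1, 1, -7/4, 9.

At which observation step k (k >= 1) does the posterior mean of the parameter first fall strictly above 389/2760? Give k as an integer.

k = 3

obs 1: x=9/2 → posterior Normal(3/46, 132/115)
obs 2: x=-1/4 → posterior Normal(-5/136, 66/85)
obs 3: x=1 → posterior Normal(13/60, 44/75)
obs 4: x=1 → posterior Normal(83/224, 33/70)
obs 5: x=-5/2 → posterior Normal(-27/268, 132/335)
obs 6: x=2 → posterior Normal(61/312, 22/65)
obs 7: x=-9/2 → posterior Normal(-137/356, 132/445)
obs 8: x=-1 → posterior Normal(-181/400, 33/125)
obs 9: x=-5 → posterior Normal(-401/444, 44/185)
obs 10: x=1 → posterior Normal(-357/488, 66/305)
obs 11: x=1 → posterior Normal(-313/532, 132/665)
obs 12: x=-7/4 → posterior Normal(-65/96, 11/60)
obs 13: x=9 → posterior Normal(3/310, 132/775)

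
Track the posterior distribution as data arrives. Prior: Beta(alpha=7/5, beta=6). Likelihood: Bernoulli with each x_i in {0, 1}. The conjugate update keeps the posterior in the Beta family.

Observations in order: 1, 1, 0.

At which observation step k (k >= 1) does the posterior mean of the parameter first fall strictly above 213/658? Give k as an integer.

k = 2

obs 1: x=1 → posterior Beta(12/5, 6)
obs 2: x=1 → posterior Beta(17/5, 6)
obs 3: x=0 → posterior Beta(17/5, 7)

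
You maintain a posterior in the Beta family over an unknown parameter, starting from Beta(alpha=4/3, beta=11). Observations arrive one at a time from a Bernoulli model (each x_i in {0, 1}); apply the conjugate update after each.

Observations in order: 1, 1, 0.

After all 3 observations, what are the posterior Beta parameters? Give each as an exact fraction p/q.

alpha=10/3, beta=12

obs 1: x=1 → posterior Beta(7/3, 11)
obs 2: x=1 → posterior Beta(10/3, 11)
obs 3: x=0 → posterior Beta(10/3, 12)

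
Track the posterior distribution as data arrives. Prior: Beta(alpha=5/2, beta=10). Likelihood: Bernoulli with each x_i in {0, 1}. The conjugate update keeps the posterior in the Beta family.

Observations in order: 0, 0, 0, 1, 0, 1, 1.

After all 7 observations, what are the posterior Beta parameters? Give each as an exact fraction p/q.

alpha=11/2, beta=14

obs 1: x=0 → posterior Beta(5/2, 11)
obs 2: x=0 → posterior Beta(5/2, 12)
obs 3: x=0 → posterior Beta(5/2, 13)
obs 4: x=1 → posterior Beta(7/2, 13)
obs 5: x=0 → posterior Beta(7/2, 14)
obs 6: x=1 → posterior Beta(9/2, 14)
obs 7: x=1 → posterior Beta(11/2, 14)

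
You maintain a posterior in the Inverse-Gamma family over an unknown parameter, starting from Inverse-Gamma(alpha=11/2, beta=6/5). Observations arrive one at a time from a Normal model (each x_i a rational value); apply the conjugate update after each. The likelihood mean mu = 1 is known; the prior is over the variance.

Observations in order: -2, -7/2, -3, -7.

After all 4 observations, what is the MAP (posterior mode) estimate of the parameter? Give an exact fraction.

2233/340

obs 1: x=-2 → posterior Inverse-Gamma(6, 57/10)
obs 2: x=-7/2 → posterior Inverse-Gamma(13/2, 633/40)
obs 3: x=-3 → posterior Inverse-Gamma(7, 953/40)
obs 4: x=-7 → posterior Inverse-Gamma(15/2, 2233/40)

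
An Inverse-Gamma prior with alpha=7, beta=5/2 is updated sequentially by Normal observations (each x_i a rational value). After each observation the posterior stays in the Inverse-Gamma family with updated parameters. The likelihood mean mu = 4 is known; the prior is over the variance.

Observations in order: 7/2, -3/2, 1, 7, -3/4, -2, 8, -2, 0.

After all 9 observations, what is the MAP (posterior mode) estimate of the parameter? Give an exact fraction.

2881/400

obs 1: x=7/2 → posterior Inverse-Gamma(15/2, 21/8)
obs 2: x=-3/2 → posterior Inverse-Gamma(8, 71/4)
obs 3: x=1 → posterior Inverse-Gamma(17/2, 89/4)
obs 4: x=7 → posterior Inverse-Gamma(9, 107/4)
obs 5: x=-3/4 → posterior Inverse-Gamma(19/2, 1217/32)
obs 6: x=-2 → posterior Inverse-Gamma(10, 1793/32)
obs 7: x=8 → posterior Inverse-Gamma(21/2, 2049/32)
obs 8: x=-2 → posterior Inverse-Gamma(11, 2625/32)
obs 9: x=0 → posterior Inverse-Gamma(23/2, 2881/32)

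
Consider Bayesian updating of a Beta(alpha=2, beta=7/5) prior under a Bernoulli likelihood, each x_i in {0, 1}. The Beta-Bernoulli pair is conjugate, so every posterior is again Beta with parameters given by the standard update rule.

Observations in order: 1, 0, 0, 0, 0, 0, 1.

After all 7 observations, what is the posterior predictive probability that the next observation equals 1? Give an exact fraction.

5/13

obs 1: x=1 → posterior Beta(3, 7/5)
obs 2: x=0 → posterior Beta(3, 12/5)
obs 3: x=0 → posterior Beta(3, 17/5)
obs 4: x=0 → posterior Beta(3, 22/5)
obs 5: x=0 → posterior Beta(3, 27/5)
obs 6: x=0 → posterior Beta(3, 32/5)
obs 7: x=1 → posterior Beta(4, 32/5)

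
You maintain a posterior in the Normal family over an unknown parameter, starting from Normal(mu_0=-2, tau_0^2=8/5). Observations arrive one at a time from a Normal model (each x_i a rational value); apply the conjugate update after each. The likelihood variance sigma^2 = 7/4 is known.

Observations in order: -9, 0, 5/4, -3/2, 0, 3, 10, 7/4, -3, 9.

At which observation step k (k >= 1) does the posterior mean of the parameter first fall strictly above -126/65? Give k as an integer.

obs 1: x=-9 → posterior Normal(-358/67, 56/67)
obs 2: x=0 → posterior Normal(-358/99, 56/99)
obs 3: x=5/4 → posterior Normal(-318/131, 56/131)
obs 4: x=-3/2 → posterior Normal(-366/163, 56/163)
obs 5: x=0 → posterior Normal(-122/65, 56/195)
obs 6: x=3 → posterior Normal(-270/227, 56/227)
obs 7: x=10 → posterior Normal(50/259, 8/37)
obs 8: x=7/4 → posterior Normal(106/291, 56/291)
obs 9: x=-3 → posterior Normal(10/323, 56/323)
obs 10: x=9 → posterior Normal(298/355, 56/355)

k = 5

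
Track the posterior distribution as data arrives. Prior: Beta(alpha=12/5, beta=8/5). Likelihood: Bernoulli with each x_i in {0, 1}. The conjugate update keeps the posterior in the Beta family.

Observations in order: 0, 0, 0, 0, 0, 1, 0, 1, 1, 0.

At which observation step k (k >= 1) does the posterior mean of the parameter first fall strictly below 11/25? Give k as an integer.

k = 2

obs 1: x=0 → posterior Beta(12/5, 13/5)
obs 2: x=0 → posterior Beta(12/5, 18/5)
obs 3: x=0 → posterior Beta(12/5, 23/5)
obs 4: x=0 → posterior Beta(12/5, 28/5)
obs 5: x=0 → posterior Beta(12/5, 33/5)
obs 6: x=1 → posterior Beta(17/5, 33/5)
obs 7: x=0 → posterior Beta(17/5, 38/5)
obs 8: x=1 → posterior Beta(22/5, 38/5)
obs 9: x=1 → posterior Beta(27/5, 38/5)
obs 10: x=0 → posterior Beta(27/5, 43/5)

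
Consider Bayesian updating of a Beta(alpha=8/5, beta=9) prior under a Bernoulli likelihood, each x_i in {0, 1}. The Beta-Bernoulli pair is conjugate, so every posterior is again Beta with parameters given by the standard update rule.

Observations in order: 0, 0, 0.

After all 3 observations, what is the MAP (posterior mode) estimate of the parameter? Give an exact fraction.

3/58

obs 1: x=0 → posterior Beta(8/5, 10)
obs 2: x=0 → posterior Beta(8/5, 11)
obs 3: x=0 → posterior Beta(8/5, 12)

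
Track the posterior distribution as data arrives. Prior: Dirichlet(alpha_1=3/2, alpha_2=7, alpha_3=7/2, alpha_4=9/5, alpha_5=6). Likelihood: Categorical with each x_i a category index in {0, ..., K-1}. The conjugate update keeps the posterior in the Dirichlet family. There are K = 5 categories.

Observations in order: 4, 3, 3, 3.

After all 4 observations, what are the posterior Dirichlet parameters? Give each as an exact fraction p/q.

alpha_1=3/2, alpha_2=7, alpha_3=7/2, alpha_4=24/5, alpha_5=7

obs 1: x=4 → posterior Dirichlet(3/2, 7, 7/2, 9/5, 7)
obs 2: x=3 → posterior Dirichlet(3/2, 7, 7/2, 14/5, 7)
obs 3: x=3 → posterior Dirichlet(3/2, 7, 7/2, 19/5, 7)
obs 4: x=3 → posterior Dirichlet(3/2, 7, 7/2, 24/5, 7)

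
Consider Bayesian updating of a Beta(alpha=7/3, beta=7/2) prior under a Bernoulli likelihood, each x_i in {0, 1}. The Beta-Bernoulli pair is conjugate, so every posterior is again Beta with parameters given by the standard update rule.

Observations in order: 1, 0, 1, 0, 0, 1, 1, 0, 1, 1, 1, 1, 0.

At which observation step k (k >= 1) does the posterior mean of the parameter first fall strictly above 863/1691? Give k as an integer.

obs 1: x=1 → posterior Beta(10/3, 7/2)
obs 2: x=0 → posterior Beta(10/3, 9/2)
obs 3: x=1 → posterior Beta(13/3, 9/2)
obs 4: x=0 → posterior Beta(13/3, 11/2)
obs 5: x=0 → posterior Beta(13/3, 13/2)
obs 6: x=1 → posterior Beta(16/3, 13/2)
obs 7: x=1 → posterior Beta(19/3, 13/2)
obs 8: x=0 → posterior Beta(19/3, 15/2)
obs 9: x=1 → posterior Beta(22/3, 15/2)
obs 10: x=1 → posterior Beta(25/3, 15/2)
obs 11: x=1 → posterior Beta(28/3, 15/2)
obs 12: x=1 → posterior Beta(31/3, 15/2)
obs 13: x=0 → posterior Beta(31/3, 17/2)

k = 10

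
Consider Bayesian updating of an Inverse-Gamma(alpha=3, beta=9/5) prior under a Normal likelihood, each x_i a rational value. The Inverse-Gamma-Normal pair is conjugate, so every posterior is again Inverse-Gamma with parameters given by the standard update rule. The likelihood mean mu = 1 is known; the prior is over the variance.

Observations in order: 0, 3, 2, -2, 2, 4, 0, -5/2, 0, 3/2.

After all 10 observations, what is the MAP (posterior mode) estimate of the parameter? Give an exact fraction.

obs 1: x=0 → posterior Inverse-Gamma(7/2, 23/10)
obs 2: x=3 → posterior Inverse-Gamma(4, 43/10)
obs 3: x=2 → posterior Inverse-Gamma(9/2, 24/5)
obs 4: x=-2 → posterior Inverse-Gamma(5, 93/10)
obs 5: x=2 → posterior Inverse-Gamma(11/2, 49/5)
obs 6: x=4 → posterior Inverse-Gamma(6, 143/10)
obs 7: x=0 → posterior Inverse-Gamma(13/2, 74/5)
obs 8: x=-5/2 → posterior Inverse-Gamma(7, 837/40)
obs 9: x=0 → posterior Inverse-Gamma(15/2, 857/40)
obs 10: x=3/2 → posterior Inverse-Gamma(8, 431/20)

431/180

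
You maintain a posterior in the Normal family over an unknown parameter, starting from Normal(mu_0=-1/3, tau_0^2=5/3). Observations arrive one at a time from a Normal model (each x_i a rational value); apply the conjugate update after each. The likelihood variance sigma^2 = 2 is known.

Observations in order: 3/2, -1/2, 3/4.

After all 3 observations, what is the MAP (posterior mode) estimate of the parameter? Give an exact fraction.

obs 1: x=3/2 → posterior Normal(1/2, 10/11)
obs 2: x=-1/2 → posterior Normal(3/16, 5/8)
obs 3: x=3/4 → posterior Normal(9/28, 10/21)

9/28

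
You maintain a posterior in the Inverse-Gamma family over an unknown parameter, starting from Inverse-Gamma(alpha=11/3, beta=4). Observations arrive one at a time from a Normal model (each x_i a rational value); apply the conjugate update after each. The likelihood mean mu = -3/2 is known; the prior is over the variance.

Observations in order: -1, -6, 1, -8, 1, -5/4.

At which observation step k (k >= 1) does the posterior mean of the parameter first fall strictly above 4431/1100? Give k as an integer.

k = 3

obs 1: x=-1 → posterior Inverse-Gamma(25/6, 33/8)
obs 2: x=-6 → posterior Inverse-Gamma(14/3, 57/4)
obs 3: x=1 → posterior Inverse-Gamma(31/6, 139/8)
obs 4: x=-8 → posterior Inverse-Gamma(17/3, 77/2)
obs 5: x=1 → posterior Inverse-Gamma(37/6, 333/8)
obs 6: x=-5/4 → posterior Inverse-Gamma(20/3, 1333/32)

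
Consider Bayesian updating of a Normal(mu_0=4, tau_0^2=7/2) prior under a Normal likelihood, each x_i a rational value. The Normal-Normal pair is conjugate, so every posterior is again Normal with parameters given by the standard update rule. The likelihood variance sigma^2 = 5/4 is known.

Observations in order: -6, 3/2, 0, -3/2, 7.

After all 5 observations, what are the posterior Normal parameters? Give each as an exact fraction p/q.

mu_0=34/75, tau_0^2=7/30

obs 1: x=-6 → posterior Normal(-64/19, 35/38)
obs 2: x=3/2 → posterior Normal(-43/33, 35/66)
obs 3: x=0 → posterior Normal(-43/47, 35/94)
obs 4: x=-3/2 → posterior Normal(-64/61, 35/122)
obs 5: x=7 → posterior Normal(34/75, 7/30)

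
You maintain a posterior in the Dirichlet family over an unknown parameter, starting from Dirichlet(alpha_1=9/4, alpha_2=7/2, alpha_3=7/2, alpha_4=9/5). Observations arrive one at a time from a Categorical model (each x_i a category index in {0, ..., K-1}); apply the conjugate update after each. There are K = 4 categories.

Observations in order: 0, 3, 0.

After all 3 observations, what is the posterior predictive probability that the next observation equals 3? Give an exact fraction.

obs 1: x=0 → posterior Dirichlet(13/4, 7/2, 7/2, 9/5)
obs 2: x=3 → posterior Dirichlet(13/4, 7/2, 7/2, 14/5)
obs 3: x=0 → posterior Dirichlet(17/4, 7/2, 7/2, 14/5)

56/281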